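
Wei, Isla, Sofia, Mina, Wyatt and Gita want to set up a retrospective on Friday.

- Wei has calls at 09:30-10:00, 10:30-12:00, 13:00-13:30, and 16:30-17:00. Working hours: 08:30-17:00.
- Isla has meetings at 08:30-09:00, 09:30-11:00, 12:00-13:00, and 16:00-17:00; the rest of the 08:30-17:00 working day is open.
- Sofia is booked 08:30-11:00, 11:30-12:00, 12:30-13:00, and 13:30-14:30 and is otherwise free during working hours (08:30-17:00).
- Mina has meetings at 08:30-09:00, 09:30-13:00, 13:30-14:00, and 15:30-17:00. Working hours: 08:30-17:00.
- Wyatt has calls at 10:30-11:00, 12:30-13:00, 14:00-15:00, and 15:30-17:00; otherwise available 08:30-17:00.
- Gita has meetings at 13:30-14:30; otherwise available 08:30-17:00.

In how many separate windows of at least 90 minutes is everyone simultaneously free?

0

Wei free within 08:30–17:00: 08:30–09:30, 10:00–10:30, 12:00–13:00, 13:30–16:30.
Isla free within 08:30–17:00: 09:00–09:30, 11:00–12:00, 13:00–16:00.
Sofia free within 08:30–17:00: 11:00–11:30, 12:00–12:30, 13:00–13:30, 14:30–17:00.
Mina free within 08:30–17:00: 09:00–09:30, 13:00–13:30, 14:00–15:30.
Wyatt free within 08:30–17:00: 08:30–10:30, 11:00–12:30, 13:00–14:00, 15:00–15:30.
Gita free within 08:30–17:00: 08:30–13:30, 14:30–17:00.
Wei ∩ Isla: 09:00–09:30, 13:30–16:00.
Wei ∩ Isla ∩ Sofia: 14:30–16:00.
Wei ∩ Isla ∩ Sofia ∩ Mina: 14:30–15:30.
Wei ∩ Isla ∩ Sofia ∩ Mina ∩ Wyatt: 15:00–15:30.
Wei ∩ Isla ∩ Sofia ∩ Mina ∩ Wyatt ∩ Gita: 15:00–15:30.
Windows ≥ 90 min: (none).
That's 0 windows.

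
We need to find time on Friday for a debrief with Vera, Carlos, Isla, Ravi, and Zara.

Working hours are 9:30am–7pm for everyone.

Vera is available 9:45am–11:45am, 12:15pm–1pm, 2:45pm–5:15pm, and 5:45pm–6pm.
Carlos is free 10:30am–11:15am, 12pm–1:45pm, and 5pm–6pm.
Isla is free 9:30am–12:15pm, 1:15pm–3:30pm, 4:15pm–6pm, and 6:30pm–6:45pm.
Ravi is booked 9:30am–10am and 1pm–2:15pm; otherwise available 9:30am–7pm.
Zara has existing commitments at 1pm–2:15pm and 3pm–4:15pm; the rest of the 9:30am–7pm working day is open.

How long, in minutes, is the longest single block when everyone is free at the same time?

45 minutes

Ravi free within 09:30–19:00: 10:00–13:00, 14:15–19:00.
Zara free within 09:30–19:00: 09:30–13:00, 14:15–15:00, 16:15–19:00.
Vera ∩ Carlos: 10:30–11:15, 12:15–13:00, 17:00–17:15, 17:45–18:00.
Vera ∩ Carlos ∩ Isla: 10:30–11:15, 17:00–17:15, 17:45–18:00.
Vera ∩ Carlos ∩ Isla ∩ Ravi: 10:30–11:15, 17:00–17:15, 17:45–18:00.
Vera ∩ Carlos ∩ Isla ∩ Ravi ∩ Zara: 10:30–11:15, 17:00–17:15, 17:45–18:00.
Common window lengths: 45, 15, 15 min; longest is 45.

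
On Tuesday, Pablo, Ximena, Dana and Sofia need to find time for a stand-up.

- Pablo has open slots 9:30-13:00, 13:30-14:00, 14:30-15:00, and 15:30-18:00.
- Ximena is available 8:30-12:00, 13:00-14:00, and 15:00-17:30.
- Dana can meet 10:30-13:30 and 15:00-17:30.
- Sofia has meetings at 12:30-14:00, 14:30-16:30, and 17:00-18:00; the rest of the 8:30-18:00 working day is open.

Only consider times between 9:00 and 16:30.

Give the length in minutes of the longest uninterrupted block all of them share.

90 minutes

Sofia free within 08:30–18:00: 08:30–12:30, 14:00–14:30, 16:30–17:00.
Pablo ∩ Ximena: 09:30–12:00, 13:30–14:00, 15:30–17:30.
Pablo ∩ Ximena ∩ Dana: 10:30–12:00, 15:30–17:30.
Pablo ∩ Ximena ∩ Dana ∩ Sofia: 10:30–12:00, 16:30–17:00.
Restricted to 09:00–16:30: 10:30–12:00.
Single common window of 90 minutes.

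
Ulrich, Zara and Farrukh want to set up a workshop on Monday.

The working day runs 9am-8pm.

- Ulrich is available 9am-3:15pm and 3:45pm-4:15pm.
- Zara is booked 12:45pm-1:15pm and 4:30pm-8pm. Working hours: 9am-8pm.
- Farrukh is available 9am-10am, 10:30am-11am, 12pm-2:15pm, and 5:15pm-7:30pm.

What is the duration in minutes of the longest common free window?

Zara free within 09:00–20:00: 09:00–12:45, 13:15–16:30.
Ulrich ∩ Zara: 09:00–12:45, 13:15–15:15, 15:45–16:15.
Ulrich ∩ Zara ∩ Farrukh: 09:00–10:00, 10:30–11:00, 12:00–12:45, 13:15–14:15.
Common window lengths: 60, 30, 45, 60 min; longest is 60.

60 minutes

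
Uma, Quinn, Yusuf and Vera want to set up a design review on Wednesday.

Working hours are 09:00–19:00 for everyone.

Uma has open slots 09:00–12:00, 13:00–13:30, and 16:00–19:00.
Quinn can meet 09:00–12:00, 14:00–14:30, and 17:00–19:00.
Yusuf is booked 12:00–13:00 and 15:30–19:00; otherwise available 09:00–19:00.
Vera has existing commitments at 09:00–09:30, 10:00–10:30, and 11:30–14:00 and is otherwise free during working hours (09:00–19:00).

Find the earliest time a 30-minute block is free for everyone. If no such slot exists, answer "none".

Yusuf free within 09:00–19:00: 09:00–12:00, 13:00–15:30.
Vera free within 09:00–19:00: 09:30–10:00, 10:30–11:30, 14:00–19:00.
Uma ∩ Quinn: 09:00–12:00, 17:00–19:00.
Uma ∩ Quinn ∩ Yusuf: 09:00–12:00.
Uma ∩ Quinn ∩ Yusuf ∩ Vera: 09:30–10:00, 10:30–11:30.
Windows ≥ 30 min: 09:30–10:00, 10:30–11:30.
Earliest such window starts at 09:30.

09:30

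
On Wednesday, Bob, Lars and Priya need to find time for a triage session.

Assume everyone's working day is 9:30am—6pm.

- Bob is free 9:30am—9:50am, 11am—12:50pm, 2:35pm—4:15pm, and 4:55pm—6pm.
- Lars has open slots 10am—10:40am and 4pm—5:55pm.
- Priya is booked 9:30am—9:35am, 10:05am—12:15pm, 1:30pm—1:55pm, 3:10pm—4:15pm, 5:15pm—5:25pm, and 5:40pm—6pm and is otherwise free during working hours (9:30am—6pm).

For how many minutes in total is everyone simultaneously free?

Priya free within 09:30–18:00: 09:35–10:05, 12:15–13:30, 13:55–15:10, 16:15–17:15, 17:25–17:40.
Bob ∩ Lars: 16:00–16:15, 16:55–17:55.
Bob ∩ Lars ∩ Priya: 16:55–17:15, 17:25–17:40.
Total common minutes: 20 + 15 = 35.

35 minutes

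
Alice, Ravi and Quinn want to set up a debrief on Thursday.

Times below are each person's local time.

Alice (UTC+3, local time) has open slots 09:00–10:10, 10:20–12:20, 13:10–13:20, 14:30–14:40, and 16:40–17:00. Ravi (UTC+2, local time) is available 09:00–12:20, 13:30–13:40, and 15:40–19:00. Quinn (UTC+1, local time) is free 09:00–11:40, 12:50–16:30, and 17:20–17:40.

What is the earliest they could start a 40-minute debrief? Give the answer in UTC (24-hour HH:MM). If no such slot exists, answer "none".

Alice → UTC: 06:00–07:10, 07:20–09:20, 10:10–10:20, 11:30–11:40, 13:40–14:00.
Ravi → UTC: 07:00–10:20, 11:30–11:40, 13:40–17:00.
Quinn → UTC: 08:00–10:40, 11:50–15:30, 16:20–16:40.
Alice ∩ Ravi: 07:00–07:10, 07:20–09:20, 10:10–10:20, 11:30–11:40, 13:40–14:00.
Alice ∩ Ravi ∩ Quinn: 08:00–09:20, 10:10–10:20, 13:40–14:00.
Windows ≥ 40 min: 08:00–09:20.
Earliest such window starts at 08:00.

08:00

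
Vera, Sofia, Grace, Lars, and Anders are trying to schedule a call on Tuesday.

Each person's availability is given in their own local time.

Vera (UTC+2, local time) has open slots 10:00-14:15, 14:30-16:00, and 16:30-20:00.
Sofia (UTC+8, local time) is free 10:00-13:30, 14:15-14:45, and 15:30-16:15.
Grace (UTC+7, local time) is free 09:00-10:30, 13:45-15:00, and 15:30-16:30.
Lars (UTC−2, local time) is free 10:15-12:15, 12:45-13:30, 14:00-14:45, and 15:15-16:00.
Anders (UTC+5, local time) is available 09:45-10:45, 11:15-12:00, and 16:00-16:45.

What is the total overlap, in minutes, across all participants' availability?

Vera → UTC: 08:00–12:15, 12:30–14:00, 14:30–18:00.
Sofia → UTC: 02:00–05:30, 06:15–06:45, 07:30–08:15.
Grace → UTC: 02:00–03:30, 06:45–08:00, 08:30–09:30.
Lars → UTC: 12:15–14:15, 14:45–15:30, 16:00–16:45, 17:15–18:00.
Anders → UTC: 04:45–05:45, 06:15–07:00, 11:00–11:45.
Vera ∩ Sofia: 08:00–08:15.
Vera ∩ Sofia ∩ Grace: (none).
Vera ∩ Sofia ∩ Grace ∩ Lars: (none).
Vera ∩ Sofia ∩ Grace ∩ Lars ∩ Anders: (none).
Total common minutes: 0.

0 minutes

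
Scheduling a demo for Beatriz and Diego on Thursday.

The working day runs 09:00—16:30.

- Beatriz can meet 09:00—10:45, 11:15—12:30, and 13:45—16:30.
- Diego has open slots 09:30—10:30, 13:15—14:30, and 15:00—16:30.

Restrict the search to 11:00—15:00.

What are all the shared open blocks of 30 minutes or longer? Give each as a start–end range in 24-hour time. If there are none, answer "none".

Beatriz ∩ Diego: 09:30–10:30, 13:45–14:30, 15:00–16:30.
Restricted to 11:00–15:00: 13:45–14:30.
Windows ≥ 30 min: 13:45–14:30.

13:45–14:30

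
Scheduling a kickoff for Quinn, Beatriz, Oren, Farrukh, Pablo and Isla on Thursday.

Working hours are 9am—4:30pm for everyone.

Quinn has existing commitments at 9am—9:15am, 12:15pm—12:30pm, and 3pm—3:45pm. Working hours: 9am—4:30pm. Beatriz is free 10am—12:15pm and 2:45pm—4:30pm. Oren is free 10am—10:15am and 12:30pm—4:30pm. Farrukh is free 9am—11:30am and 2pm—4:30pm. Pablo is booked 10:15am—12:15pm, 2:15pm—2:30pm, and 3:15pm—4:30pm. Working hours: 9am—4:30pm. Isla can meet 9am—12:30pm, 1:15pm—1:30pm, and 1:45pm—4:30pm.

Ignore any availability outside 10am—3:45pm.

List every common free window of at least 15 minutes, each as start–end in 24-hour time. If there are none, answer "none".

10:00–10:15, 14:45–15:00

Quinn free within 09:00–16:30: 09:15–12:15, 12:30–15:00, 15:45–16:30.
Pablo free within 09:00–16:30: 09:00–10:15, 12:15–14:15, 14:30–15:15.
Quinn ∩ Beatriz: 10:00–12:15, 14:45–15:00, 15:45–16:30.
Quinn ∩ Beatriz ∩ Oren: 10:00–10:15, 14:45–15:00, 15:45–16:30.
Quinn ∩ Beatriz ∩ Oren ∩ Farrukh: 10:00–10:15, 14:45–15:00, 15:45–16:30.
Quinn ∩ Beatriz ∩ Oren ∩ Farrukh ∩ Pablo: 10:00–10:15, 14:45–15:00.
Quinn ∩ Beatriz ∩ Oren ∩ Farrukh ∩ Pablo ∩ Isla: 10:00–10:15, 14:45–15:00.
Restricted to 10:00–15:45: 10:00–10:15, 14:45–15:00.
Windows ≥ 15 min: 10:00–10:15, 14:45–15:00.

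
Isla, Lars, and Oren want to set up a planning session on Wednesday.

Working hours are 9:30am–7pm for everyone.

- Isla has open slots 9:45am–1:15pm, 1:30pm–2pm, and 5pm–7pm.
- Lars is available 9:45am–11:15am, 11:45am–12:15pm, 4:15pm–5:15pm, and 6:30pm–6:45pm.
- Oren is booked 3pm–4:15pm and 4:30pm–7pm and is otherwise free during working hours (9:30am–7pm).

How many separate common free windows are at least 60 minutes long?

Oren free within 09:30–19:00: 09:30–15:00, 16:15–16:30.
Isla ∩ Lars: 09:45–11:15, 11:45–12:15, 17:00–17:15, 18:30–18:45.
Isla ∩ Lars ∩ Oren: 09:45–11:15, 11:45–12:15.
Windows ≥ 60 min: 09:45–11:15.
That's 1 window.

1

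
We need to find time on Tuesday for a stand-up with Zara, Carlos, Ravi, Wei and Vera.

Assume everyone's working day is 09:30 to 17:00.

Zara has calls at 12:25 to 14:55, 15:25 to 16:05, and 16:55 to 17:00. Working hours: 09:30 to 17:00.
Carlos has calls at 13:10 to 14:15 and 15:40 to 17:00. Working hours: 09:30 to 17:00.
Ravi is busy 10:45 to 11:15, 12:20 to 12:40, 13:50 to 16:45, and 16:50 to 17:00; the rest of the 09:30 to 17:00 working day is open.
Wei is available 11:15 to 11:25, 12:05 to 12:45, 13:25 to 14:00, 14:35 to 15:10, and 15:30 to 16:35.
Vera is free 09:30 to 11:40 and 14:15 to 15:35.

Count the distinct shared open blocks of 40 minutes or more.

Zara free within 09:30–17:00: 09:30–12:25, 14:55–15:25, 16:05–16:55.
Carlos free within 09:30–17:00: 09:30–13:10, 14:15–15:40.
Ravi free within 09:30–17:00: 09:30–10:45, 11:15–12:20, 12:40–13:50, 16:45–16:50.
Zara ∩ Carlos: 09:30–12:25, 14:55–15:25.
Zara ∩ Carlos ∩ Ravi: 09:30–10:45, 11:15–12:20.
Zara ∩ Carlos ∩ Ravi ∩ Wei: 11:15–11:25, 12:05–12:20.
Zara ∩ Carlos ∩ Ravi ∩ Wei ∩ Vera: 11:15–11:25.
Windows ≥ 40 min: (none).
That's 0 windows.

0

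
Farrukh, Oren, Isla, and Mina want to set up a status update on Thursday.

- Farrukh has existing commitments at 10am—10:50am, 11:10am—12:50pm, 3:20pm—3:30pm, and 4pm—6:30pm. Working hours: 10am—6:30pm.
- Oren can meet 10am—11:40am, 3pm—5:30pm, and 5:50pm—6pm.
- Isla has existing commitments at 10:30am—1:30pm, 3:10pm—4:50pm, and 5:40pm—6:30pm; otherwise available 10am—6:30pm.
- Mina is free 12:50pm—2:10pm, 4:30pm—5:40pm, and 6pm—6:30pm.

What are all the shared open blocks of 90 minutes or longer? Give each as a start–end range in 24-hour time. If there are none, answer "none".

none

Farrukh free within 10:00–18:30: 10:50–11:10, 12:50–15:20, 15:30–16:00.
Isla free within 10:00–18:30: 10:00–10:30, 13:30–15:10, 16:50–17:40.
Farrukh ∩ Oren: 10:50–11:10, 15:00–15:20, 15:30–16:00.
Farrukh ∩ Oren ∩ Isla: 15:00–15:10.
Farrukh ∩ Oren ∩ Isla ∩ Mina: (none).
Windows ≥ 90 min: (none).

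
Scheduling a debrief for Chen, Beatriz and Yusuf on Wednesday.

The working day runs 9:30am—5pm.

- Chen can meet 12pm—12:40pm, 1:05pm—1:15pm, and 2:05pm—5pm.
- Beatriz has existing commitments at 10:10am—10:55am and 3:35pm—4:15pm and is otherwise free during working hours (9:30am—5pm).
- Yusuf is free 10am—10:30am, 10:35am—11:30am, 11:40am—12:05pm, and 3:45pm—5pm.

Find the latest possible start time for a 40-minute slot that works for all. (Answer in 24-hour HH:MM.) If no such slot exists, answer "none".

16:20

Beatriz free within 09:30–17:00: 09:30–10:10, 10:55–15:35, 16:15–17:00.
Chen ∩ Beatriz: 12:00–12:40, 13:05–13:15, 14:05–15:35, 16:15–17:00.
Chen ∩ Beatriz ∩ Yusuf: 12:00–12:05, 16:15–17:00.
Windows ≥ 40 min: 16:15–17:00.
Latest start in the last window 16:15–17:00 is 17:00 − 40 min = 16:20.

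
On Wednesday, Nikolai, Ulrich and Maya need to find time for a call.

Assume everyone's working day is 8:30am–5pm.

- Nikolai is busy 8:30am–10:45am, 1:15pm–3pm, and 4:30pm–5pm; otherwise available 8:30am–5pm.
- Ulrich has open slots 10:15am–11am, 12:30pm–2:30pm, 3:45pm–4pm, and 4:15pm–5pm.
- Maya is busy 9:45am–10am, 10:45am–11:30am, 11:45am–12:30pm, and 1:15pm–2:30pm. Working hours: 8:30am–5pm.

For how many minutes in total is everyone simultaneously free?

75 minutes

Nikolai free within 08:30–17:00: 10:45–13:15, 15:00–16:30.
Maya free within 08:30–17:00: 08:30–09:45, 10:00–10:45, 11:30–11:45, 12:30–13:15, 14:30–17:00.
Nikolai ∩ Ulrich: 10:45–11:00, 12:30–13:15, 15:45–16:00, 16:15–16:30.
Nikolai ∩ Ulrich ∩ Maya: 12:30–13:15, 15:45–16:00, 16:15–16:30.
Total common minutes: 45 + 15 + 15 = 75.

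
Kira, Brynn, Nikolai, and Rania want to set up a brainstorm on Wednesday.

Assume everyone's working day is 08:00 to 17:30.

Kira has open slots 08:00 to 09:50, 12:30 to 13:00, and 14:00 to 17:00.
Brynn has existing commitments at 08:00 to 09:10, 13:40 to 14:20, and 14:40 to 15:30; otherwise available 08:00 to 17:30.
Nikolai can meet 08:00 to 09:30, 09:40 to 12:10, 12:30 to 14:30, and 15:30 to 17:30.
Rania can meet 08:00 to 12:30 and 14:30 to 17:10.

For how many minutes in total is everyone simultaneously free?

120 minutes

Brynn free within 08:00–17:30: 09:10–13:40, 14:20–14:40, 15:30–17:30.
Kira ∩ Brynn: 09:10–09:50, 12:30–13:00, 14:20–14:40, 15:30–17:00.
Kira ∩ Brynn ∩ Nikolai: 09:10–09:30, 09:40–09:50, 12:30–13:00, 14:20–14:30, 15:30–17:00.
Kira ∩ Brynn ∩ Nikolai ∩ Rania: 09:10–09:30, 09:40–09:50, 15:30–17:00.
Total common minutes: 20 + 10 + 90 = 120.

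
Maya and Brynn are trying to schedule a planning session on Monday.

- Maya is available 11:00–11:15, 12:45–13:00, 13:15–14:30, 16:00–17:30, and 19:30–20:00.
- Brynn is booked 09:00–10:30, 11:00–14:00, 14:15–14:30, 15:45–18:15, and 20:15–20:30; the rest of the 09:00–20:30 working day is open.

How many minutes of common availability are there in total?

Brynn free within 09:00–20:30: 10:30–11:00, 14:00–14:15, 14:30–15:45, 18:15–20:15.
Maya ∩ Brynn: 14:00–14:15, 19:30–20:00.
Total common minutes: 15 + 30 = 45.

45 minutes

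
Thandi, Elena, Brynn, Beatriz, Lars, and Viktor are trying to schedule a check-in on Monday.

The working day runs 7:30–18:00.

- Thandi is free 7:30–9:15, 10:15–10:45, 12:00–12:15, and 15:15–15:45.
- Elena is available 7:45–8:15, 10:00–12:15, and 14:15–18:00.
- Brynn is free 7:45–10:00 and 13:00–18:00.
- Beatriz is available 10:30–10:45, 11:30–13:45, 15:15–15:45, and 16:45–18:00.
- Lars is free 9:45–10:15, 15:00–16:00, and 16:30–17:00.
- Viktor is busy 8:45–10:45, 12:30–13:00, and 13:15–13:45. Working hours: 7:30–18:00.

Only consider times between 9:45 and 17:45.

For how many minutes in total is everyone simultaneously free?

Viktor free within 07:30–18:00: 07:30–08:45, 10:45–12:30, 13:00–13:15, 13:45–18:00.
Thandi ∩ Elena: 07:45–08:15, 10:15–10:45, 12:00–12:15, 15:15–15:45.
Thandi ∩ Elena ∩ Brynn: 07:45–08:15, 15:15–15:45.
Thandi ∩ Elena ∩ Brynn ∩ Beatriz: 15:15–15:45.
Thandi ∩ Elena ∩ Brynn ∩ Beatriz ∩ Lars: 15:15–15:45.
Thandi ∩ Elena ∩ Brynn ∩ Beatriz ∩ Lars ∩ Viktor: 15:15–15:45.
Restricted to 09:45–17:45: 15:15–15:45.
Total common minutes: 30.

30 minutes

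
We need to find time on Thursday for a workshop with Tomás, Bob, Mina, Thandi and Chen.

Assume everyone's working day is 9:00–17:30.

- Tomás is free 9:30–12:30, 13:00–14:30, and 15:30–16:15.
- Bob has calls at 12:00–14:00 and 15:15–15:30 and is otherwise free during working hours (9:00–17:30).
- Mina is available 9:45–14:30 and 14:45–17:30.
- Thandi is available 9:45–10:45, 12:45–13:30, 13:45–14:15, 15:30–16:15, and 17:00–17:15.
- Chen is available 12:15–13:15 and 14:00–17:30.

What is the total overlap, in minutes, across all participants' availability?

Bob free within 09:00–17:30: 09:00–12:00, 14:00–15:15, 15:30–17:30.
Tomás ∩ Bob: 09:30–12:00, 14:00–14:30, 15:30–16:15.
Tomás ∩ Bob ∩ Mina: 09:45–12:00, 14:00–14:30, 15:30–16:15.
Tomás ∩ Bob ∩ Mina ∩ Thandi: 09:45–10:45, 14:00–14:15, 15:30–16:15.
Tomás ∩ Bob ∩ Mina ∩ Thandi ∩ Chen: 14:00–14:15, 15:30–16:15.
Total common minutes: 15 + 45 = 60.

60 minutes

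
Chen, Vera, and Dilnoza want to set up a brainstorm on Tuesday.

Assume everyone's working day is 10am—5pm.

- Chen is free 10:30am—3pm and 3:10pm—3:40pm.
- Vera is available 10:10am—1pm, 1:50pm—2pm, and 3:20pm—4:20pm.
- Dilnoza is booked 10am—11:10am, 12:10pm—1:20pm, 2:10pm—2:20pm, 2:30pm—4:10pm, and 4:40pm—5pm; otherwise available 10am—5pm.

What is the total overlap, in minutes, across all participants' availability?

70 minutes

Dilnoza free within 10:00–17:00: 11:10–12:10, 13:20–14:10, 14:20–14:30, 16:10–16:40.
Chen ∩ Vera: 10:30–13:00, 13:50–14:00, 15:20–15:40.
Chen ∩ Vera ∩ Dilnoza: 11:10–12:10, 13:50–14:00.
Total common minutes: 60 + 10 = 70.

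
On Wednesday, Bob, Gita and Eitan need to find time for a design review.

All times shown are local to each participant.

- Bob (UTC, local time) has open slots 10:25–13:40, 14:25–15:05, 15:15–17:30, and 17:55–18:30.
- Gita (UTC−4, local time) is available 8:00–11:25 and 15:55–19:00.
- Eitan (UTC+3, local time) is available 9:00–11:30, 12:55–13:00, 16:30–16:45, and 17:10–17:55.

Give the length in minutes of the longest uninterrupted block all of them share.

Bob → UTC: 10:25–13:40, 14:25–15:05, 15:15–17:30, 17:55–18:30.
Gita → UTC: 12:00–15:25, 19:55–23:00.
Eitan → UTC: 06:00–08:30, 09:55–10:00, 13:30–13:45, 14:10–14:55.
Bob ∩ Gita: 12:00–13:40, 14:25–15:05, 15:15–15:25.
Bob ∩ Gita ∩ Eitan: 13:30–13:40, 14:25–14:55.
Common window lengths: 10, 30 min; longest is 30.

30 minutes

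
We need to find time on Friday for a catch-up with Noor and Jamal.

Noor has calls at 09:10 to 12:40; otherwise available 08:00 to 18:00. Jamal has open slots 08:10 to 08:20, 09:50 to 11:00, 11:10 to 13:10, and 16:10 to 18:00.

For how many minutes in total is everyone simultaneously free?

Noor free within 08:00–18:00: 08:00–09:10, 12:40–18:00.
Noor ∩ Jamal: 08:10–08:20, 12:40–13:10, 16:10–18:00.
Total common minutes: 10 + 30 + 110 = 150.

150 minutes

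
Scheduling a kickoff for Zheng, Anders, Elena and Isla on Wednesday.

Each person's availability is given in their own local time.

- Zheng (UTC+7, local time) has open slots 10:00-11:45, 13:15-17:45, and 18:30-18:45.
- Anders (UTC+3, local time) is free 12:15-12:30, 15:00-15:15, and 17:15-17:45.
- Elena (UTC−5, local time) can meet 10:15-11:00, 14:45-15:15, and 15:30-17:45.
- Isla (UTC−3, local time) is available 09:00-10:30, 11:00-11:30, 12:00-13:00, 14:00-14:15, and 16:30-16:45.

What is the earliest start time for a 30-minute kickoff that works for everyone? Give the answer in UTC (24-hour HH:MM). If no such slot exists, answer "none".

Zheng → UTC: 03:00–04:45, 06:15–10:45, 11:30–11:45.
Anders → UTC: 09:15–09:30, 12:00–12:15, 14:15–14:45.
Elena → UTC: 15:15–16:00, 19:45–20:15, 20:30–22:45.
Isla → UTC: 12:00–13:30, 14:00–14:30, 15:00–16:00, 17:00–17:15, 19:30–19:45.
Zheng ∩ Anders: 09:15–09:30.
Zheng ∩ Anders ∩ Elena: (none).
Zheng ∩ Anders ∩ Elena ∩ Isla: (none).
Windows ≥ 30 min: (none).

none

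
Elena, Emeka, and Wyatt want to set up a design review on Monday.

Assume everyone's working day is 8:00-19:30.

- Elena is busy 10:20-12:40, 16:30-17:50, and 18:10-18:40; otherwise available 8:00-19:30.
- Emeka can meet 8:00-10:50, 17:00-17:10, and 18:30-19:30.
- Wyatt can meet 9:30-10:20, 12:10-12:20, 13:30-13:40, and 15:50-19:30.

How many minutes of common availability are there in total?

100 minutes

Elena free within 08:00–19:30: 08:00–10:20, 12:40–16:30, 17:50–18:10, 18:40–19:30.
Elena ∩ Emeka: 08:00–10:20, 18:40–19:30.
Elena ∩ Emeka ∩ Wyatt: 09:30–10:20, 18:40–19:30.
Total common minutes: 50 + 50 = 100.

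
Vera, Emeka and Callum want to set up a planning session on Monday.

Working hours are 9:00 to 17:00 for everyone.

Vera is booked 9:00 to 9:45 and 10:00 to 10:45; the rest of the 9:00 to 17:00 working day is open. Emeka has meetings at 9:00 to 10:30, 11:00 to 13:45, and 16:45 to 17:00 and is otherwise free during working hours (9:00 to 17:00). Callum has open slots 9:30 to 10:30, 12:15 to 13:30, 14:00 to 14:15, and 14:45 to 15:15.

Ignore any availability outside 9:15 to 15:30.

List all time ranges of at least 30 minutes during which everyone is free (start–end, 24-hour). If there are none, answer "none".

14:45–15:15

Vera free within 09:00–17:00: 09:45–10:00, 10:45–17:00.
Emeka free within 09:00–17:00: 10:30–11:00, 13:45–16:45.
Vera ∩ Emeka: 10:45–11:00, 13:45–16:45.
Vera ∩ Emeka ∩ Callum: 14:00–14:15, 14:45–15:15.
Restricted to 09:15–15:30: 14:00–14:15, 14:45–15:15.
Windows ≥ 30 min: 14:45–15:15.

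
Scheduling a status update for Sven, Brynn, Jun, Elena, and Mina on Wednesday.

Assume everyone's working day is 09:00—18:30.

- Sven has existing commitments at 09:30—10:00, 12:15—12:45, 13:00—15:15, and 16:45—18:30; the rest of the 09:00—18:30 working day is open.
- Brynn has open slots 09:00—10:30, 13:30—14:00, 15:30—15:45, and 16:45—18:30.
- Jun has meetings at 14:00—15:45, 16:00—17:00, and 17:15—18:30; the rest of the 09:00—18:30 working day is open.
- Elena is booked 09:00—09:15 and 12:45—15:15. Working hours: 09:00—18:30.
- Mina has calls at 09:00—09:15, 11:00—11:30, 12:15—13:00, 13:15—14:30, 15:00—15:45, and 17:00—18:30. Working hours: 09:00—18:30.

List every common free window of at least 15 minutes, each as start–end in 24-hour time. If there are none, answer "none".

Sven free within 09:00–18:30: 09:00–09:30, 10:00–12:15, 12:45–13:00, 15:15–16:45.
Jun free within 09:00–18:30: 09:00–14:00, 15:45–16:00, 17:00–17:15.
Elena free within 09:00–18:30: 09:15–12:45, 15:15–18:30.
Mina free within 09:00–18:30: 09:15–11:00, 11:30–12:15, 13:00–13:15, 14:30–15:00, 15:45–17:00.
Sven ∩ Brynn: 09:00–09:30, 10:00–10:30, 15:30–15:45.
Sven ∩ Brynn ∩ Jun: 09:00–09:30, 10:00–10:30.
Sven ∩ Brynn ∩ Jun ∩ Elena: 09:15–09:30, 10:00–10:30.
Sven ∩ Brynn ∩ Jun ∩ Elena ∩ Mina: 09:15–09:30, 10:00–10:30.
Windows ≥ 15 min: 09:15–09:30, 10:00–10:30.

09:15–09:30, 10:00–10:30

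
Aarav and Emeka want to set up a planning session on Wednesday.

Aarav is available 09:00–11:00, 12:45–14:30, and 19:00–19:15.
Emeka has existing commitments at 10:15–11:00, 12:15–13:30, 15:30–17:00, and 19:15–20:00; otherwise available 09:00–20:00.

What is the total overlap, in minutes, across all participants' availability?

150 minutes

Emeka free within 09:00–20:00: 09:00–10:15, 11:00–12:15, 13:30–15:30, 17:00–19:15.
Aarav ∩ Emeka: 09:00–10:15, 13:30–14:30, 19:00–19:15.
Total common minutes: 75 + 60 + 15 = 150.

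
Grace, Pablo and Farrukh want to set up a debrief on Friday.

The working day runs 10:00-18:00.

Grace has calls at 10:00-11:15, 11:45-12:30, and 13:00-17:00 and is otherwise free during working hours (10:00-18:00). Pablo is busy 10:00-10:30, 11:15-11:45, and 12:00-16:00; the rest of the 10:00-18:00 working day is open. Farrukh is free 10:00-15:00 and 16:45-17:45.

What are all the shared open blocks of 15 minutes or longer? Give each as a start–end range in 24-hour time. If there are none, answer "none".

17:00–17:45

Grace free within 10:00–18:00: 11:15–11:45, 12:30–13:00, 17:00–18:00.
Pablo free within 10:00–18:00: 10:30–11:15, 11:45–12:00, 16:00–18:00.
Grace ∩ Pablo: 17:00–18:00.
Grace ∩ Pablo ∩ Farrukh: 17:00–17:45.
Windows ≥ 15 min: 17:00–17:45.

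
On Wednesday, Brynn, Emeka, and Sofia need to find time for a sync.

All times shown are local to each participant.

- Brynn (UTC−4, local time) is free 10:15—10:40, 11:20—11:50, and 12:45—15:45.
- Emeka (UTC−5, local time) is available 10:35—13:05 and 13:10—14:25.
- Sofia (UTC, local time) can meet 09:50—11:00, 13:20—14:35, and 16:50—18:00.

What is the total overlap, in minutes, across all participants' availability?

Brynn → UTC: 14:15–14:40, 15:20–15:50, 16:45–19:45.
Emeka → UTC: 15:35–18:05, 18:10–19:25.
Sofia → UTC: 09:50–11:00, 13:20–14:35, 16:50–18:00.
Brynn ∩ Emeka: 15:35–15:50, 16:45–18:05, 18:10–19:25.
Brynn ∩ Emeka ∩ Sofia: 16:50–18:00.
Total common minutes: 70.

70 minutes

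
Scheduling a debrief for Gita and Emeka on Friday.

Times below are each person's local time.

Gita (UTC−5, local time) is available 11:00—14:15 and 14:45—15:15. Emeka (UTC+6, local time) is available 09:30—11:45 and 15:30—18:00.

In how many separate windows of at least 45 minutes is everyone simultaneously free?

Gita → UTC: 16:00–19:15, 19:45–20:15.
Emeka → UTC: 03:30–05:45, 09:30–12:00.
Gita ∩ Emeka: (none).
Windows ≥ 45 min: (none).
That's 0 windows.

0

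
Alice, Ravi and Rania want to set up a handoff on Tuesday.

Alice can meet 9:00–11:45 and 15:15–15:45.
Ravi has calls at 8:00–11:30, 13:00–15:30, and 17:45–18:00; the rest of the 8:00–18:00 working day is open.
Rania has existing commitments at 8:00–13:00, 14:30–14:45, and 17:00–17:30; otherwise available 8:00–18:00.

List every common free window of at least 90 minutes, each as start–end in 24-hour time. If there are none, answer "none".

none

Ravi free within 08:00–18:00: 11:30–13:00, 15:30–17:45.
Rania free within 08:00–18:00: 13:00–14:30, 14:45–17:00, 17:30–18:00.
Alice ∩ Ravi: 11:30–11:45, 15:30–15:45.
Alice ∩ Ravi ∩ Rania: 15:30–15:45.
Windows ≥ 90 min: (none).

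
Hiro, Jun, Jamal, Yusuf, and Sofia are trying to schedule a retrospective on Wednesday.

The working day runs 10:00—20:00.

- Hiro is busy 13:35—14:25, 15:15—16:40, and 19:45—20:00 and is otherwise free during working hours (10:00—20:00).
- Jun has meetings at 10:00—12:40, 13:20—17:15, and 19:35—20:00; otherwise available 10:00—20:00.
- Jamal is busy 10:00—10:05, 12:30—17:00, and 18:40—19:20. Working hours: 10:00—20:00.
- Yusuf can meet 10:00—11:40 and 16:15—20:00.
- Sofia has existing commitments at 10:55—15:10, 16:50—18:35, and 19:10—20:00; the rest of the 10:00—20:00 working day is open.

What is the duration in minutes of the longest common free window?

Hiro free within 10:00–20:00: 10:00–13:35, 14:25–15:15, 16:40–19:45.
Jun free within 10:00–20:00: 12:40–13:20, 17:15–19:35.
Jamal free within 10:00–20:00: 10:05–12:30, 17:00–18:40, 19:20–20:00.
Sofia free within 10:00–20:00: 10:00–10:55, 15:10–16:50, 18:35–19:10.
Hiro ∩ Jun: 12:40–13:20, 17:15–19:35.
Hiro ∩ Jun ∩ Jamal: 17:15–18:40, 19:20–19:35.
Hiro ∩ Jun ∩ Jamal ∩ Yusuf: 17:15–18:40, 19:20–19:35.
Hiro ∩ Jun ∩ Jamal ∩ Yusuf ∩ Sofia: 18:35–18:40.
Single common window of 5 minutes.

5 minutes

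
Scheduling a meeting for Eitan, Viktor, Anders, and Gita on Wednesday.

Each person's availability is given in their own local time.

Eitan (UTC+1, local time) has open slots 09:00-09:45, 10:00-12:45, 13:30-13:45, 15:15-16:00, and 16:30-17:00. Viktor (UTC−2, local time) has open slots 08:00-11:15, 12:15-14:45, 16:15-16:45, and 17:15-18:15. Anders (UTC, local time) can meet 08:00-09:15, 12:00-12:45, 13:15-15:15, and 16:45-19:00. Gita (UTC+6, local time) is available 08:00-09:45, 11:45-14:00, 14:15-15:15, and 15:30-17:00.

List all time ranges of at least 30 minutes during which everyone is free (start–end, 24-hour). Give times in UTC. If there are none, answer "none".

Eitan → UTC: 08:00–08:45, 09:00–11:45, 12:30–12:45, 14:15–15:00, 15:30–16:00.
Viktor → UTC: 10:00–13:15, 14:15–16:45, 18:15–18:45, 19:15–20:15.
Anders → UTC: 08:00–09:15, 12:00–12:45, 13:15–15:15, 16:45–19:00.
Gita → UTC: 02:00–03:45, 05:45–08:00, 08:15–09:15, 09:30–11:00.
Eitan ∩ Viktor: 10:00–11:45, 12:30–12:45, 14:15–15:00, 15:30–16:00.
Eitan ∩ Viktor ∩ Anders: 12:30–12:45, 14:15–15:00.
Eitan ∩ Viktor ∩ Anders ∩ Gita: (none).
Windows ≥ 30 min: (none).

none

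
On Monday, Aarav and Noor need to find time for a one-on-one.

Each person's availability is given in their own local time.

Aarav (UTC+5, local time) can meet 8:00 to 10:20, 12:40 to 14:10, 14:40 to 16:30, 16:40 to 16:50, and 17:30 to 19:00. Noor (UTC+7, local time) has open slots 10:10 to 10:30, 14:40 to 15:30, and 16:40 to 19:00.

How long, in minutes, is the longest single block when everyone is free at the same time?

Aarav → UTC: 03:00–05:20, 07:40–09:10, 09:40–11:30, 11:40–11:50, 12:30–14:00.
Noor → UTC: 03:10–03:30, 07:40–08:30, 09:40–12:00.
Aarav ∩ Noor: 03:10–03:30, 07:40–08:30, 09:40–11:30, 11:40–11:50.
Common window lengths: 20, 50, 110, 10 min; longest is 110.

110 minutes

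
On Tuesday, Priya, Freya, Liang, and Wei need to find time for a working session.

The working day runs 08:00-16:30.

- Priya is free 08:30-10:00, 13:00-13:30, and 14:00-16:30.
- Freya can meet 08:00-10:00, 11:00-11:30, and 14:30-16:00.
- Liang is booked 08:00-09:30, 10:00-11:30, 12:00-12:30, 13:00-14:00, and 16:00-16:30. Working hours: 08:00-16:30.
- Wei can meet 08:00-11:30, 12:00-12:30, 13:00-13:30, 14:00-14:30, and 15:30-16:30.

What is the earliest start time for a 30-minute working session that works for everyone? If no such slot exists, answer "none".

Liang free within 08:00–16:30: 09:30–10:00, 11:30–12:00, 12:30–13:00, 14:00–16:00.
Priya ∩ Freya: 08:30–10:00, 14:30–16:00.
Priya ∩ Freya ∩ Liang: 09:30–10:00, 14:30–16:00.
Priya ∩ Freya ∩ Liang ∩ Wei: 09:30–10:00, 15:30–16:00.
Windows ≥ 30 min: 09:30–10:00, 15:30–16:00.
Earliest such window starts at 09:30.

09:30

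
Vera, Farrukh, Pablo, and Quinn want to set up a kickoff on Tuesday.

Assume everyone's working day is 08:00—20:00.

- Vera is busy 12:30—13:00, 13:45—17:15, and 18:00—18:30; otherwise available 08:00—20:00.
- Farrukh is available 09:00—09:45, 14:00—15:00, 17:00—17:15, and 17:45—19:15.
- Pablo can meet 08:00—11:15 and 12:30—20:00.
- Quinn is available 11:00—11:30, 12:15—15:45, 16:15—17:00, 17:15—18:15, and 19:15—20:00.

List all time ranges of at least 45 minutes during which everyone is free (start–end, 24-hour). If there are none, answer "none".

none

Vera free within 08:00–20:00: 08:00–12:30, 13:00–13:45, 17:15–18:00, 18:30–20:00.
Vera ∩ Farrukh: 09:00–09:45, 17:45–18:00, 18:30–19:15.
Vera ∩ Farrukh ∩ Pablo: 09:00–09:45, 17:45–18:00, 18:30–19:15.
Vera ∩ Farrukh ∩ Pablo ∩ Quinn: 17:45–18:00.
Windows ≥ 45 min: (none).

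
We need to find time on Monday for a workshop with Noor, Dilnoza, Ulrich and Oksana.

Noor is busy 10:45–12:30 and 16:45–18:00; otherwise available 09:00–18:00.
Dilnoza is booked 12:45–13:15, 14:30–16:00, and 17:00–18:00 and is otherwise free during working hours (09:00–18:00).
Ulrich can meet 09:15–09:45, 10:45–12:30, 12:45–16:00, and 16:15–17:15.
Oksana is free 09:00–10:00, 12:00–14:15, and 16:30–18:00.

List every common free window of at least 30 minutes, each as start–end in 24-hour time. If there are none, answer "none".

Noor free within 09:00–18:00: 09:00–10:45, 12:30–16:45.
Dilnoza free within 09:00–18:00: 09:00–12:45, 13:15–14:30, 16:00–17:00.
Noor ∩ Dilnoza: 09:00–10:45, 12:30–12:45, 13:15–14:30, 16:00–16:45.
Noor ∩ Dilnoza ∩ Ulrich: 09:15–09:45, 13:15–14:30, 16:15–16:45.
Noor ∩ Dilnoza ∩ Ulrich ∩ Oksana: 09:15–09:45, 13:15–14:15, 16:30–16:45.
Windows ≥ 30 min: 09:15–09:45, 13:15–14:15.

09:15–09:45, 13:15–14:15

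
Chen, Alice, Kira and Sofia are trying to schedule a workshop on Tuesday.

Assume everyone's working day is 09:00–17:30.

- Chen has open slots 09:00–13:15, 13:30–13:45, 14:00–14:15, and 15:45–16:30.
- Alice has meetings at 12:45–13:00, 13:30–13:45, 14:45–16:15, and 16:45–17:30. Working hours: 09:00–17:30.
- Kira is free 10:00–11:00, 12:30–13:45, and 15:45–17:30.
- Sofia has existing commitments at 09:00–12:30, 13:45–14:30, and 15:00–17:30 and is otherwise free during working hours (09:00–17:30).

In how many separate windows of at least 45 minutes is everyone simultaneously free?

0

Alice free within 09:00–17:30: 09:00–12:45, 13:00–13:30, 13:45–14:45, 16:15–16:45.
Sofia free within 09:00–17:30: 12:30–13:45, 14:30–15:00.
Chen ∩ Alice: 09:00–12:45, 13:00–13:15, 14:00–14:15, 16:15–16:30.
Chen ∩ Alice ∩ Kira: 10:00–11:00, 12:30–12:45, 13:00–13:15, 16:15–16:30.
Chen ∩ Alice ∩ Kira ∩ Sofia: 12:30–12:45, 13:00–13:15.
Windows ≥ 45 min: (none).
That's 0 windows.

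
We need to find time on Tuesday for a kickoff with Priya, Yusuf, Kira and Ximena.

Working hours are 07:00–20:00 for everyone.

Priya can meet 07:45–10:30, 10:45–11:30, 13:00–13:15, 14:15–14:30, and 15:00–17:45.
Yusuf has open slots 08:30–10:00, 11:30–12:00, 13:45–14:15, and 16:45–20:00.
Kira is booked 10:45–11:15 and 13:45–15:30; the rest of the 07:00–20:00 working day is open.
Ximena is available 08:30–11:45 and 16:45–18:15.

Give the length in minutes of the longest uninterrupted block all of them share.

90 minutes

Kira free within 07:00–20:00: 07:00–10:45, 11:15–13:45, 15:30–20:00.
Priya ∩ Yusuf: 08:30–10:00, 16:45–17:45.
Priya ∩ Yusuf ∩ Kira: 08:30–10:00, 16:45–17:45.
Priya ∩ Yusuf ∩ Kira ∩ Ximena: 08:30–10:00, 16:45–17:45.
Common window lengths: 90, 60 min; longest is 90.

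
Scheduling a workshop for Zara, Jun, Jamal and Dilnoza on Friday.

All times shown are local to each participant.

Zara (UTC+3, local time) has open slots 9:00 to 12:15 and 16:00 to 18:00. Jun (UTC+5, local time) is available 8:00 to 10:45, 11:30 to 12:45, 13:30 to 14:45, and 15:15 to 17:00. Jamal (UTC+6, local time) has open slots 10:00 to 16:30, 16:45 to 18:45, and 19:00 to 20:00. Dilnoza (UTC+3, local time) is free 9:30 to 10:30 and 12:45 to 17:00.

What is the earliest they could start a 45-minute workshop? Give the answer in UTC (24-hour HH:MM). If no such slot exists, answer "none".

Zara → UTC: 06:00–09:15, 13:00–15:00.
Jun → UTC: 03:00–05:45, 06:30–07:45, 08:30–09:45, 10:15–12:00.
Jamal → UTC: 04:00–10:30, 10:45–12:45, 13:00–14:00.
Dilnoza → UTC: 06:30–07:30, 09:45–14:00.
Zara ∩ Jun: 06:30–07:45, 08:30–09:15.
Zara ∩ Jun ∩ Jamal: 06:30–07:45, 08:30–09:15.
Zara ∩ Jun ∩ Jamal ∩ Dilnoza: 06:30–07:30.
Windows ≥ 45 min: 06:30–07:30.
Earliest such window starts at 06:30.

06:30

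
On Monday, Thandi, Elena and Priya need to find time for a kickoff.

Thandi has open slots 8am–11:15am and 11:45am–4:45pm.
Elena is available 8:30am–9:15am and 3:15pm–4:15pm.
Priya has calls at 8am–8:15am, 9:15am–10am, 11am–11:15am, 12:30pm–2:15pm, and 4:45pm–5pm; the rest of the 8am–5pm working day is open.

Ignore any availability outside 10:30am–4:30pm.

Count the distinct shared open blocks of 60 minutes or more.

Priya free within 08:00–17:00: 08:15–09:15, 10:00–11:00, 11:15–12:30, 14:15–16:45.
Thandi ∩ Elena: 08:30–09:15, 15:15–16:15.
Thandi ∩ Elena ∩ Priya: 08:30–09:15, 15:15–16:15.
Restricted to 10:30–16:30: 15:15–16:15.
Windows ≥ 60 min: 15:15–16:15.
That's 1 window.

1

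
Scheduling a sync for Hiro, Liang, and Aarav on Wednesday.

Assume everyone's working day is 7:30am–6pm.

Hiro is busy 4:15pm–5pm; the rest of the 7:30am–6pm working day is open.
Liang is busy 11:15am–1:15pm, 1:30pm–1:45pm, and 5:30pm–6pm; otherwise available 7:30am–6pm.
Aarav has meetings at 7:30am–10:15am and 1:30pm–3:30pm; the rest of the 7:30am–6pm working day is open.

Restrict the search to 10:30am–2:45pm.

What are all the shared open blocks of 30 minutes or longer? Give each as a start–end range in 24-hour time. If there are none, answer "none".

Hiro free within 07:30–18:00: 07:30–16:15, 17:00–18:00.
Liang free within 07:30–18:00: 07:30–11:15, 13:15–13:30, 13:45–17:30.
Aarav free within 07:30–18:00: 10:15–13:30, 15:30–18:00.
Hiro ∩ Liang: 07:30–11:15, 13:15–13:30, 13:45–16:15, 17:00–17:30.
Hiro ∩ Liang ∩ Aarav: 10:15–11:15, 13:15–13:30, 15:30–16:15, 17:00–17:30.
Restricted to 10:30–14:45: 10:30–11:15, 13:15–13:30.
Windows ≥ 30 min: 10:30–11:15.

10:30–11:15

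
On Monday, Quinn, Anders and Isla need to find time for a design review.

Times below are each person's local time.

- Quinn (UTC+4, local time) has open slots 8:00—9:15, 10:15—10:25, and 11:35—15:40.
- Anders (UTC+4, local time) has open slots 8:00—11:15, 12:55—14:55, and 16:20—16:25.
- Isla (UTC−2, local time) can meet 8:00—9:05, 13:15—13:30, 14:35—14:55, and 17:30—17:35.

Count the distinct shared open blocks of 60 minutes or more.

0

Quinn → UTC: 04:00–05:15, 06:15–06:25, 07:35–11:40.
Anders → UTC: 04:00–07:15, 08:55–10:55, 12:20–12:25.
Isla → UTC: 10:00–11:05, 15:15–15:30, 16:35–16:55, 19:30–19:35.
Quinn ∩ Anders: 04:00–05:15, 06:15–06:25, 08:55–10:55.
Quinn ∩ Anders ∩ Isla: 10:00–10:55.
Windows ≥ 60 min: (none).
That's 0 windows.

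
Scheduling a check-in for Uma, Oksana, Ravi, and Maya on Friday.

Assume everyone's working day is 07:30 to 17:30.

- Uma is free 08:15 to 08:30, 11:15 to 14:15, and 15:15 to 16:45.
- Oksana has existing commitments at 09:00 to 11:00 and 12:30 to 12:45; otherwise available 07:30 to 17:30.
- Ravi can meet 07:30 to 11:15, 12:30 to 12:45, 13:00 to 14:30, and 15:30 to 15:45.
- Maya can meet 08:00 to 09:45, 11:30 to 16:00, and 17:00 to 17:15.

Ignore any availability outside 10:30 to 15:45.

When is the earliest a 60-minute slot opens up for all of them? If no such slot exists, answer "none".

Oksana free within 07:30–17:30: 07:30–09:00, 11:00–12:30, 12:45–17:30.
Uma ∩ Oksana: 08:15–08:30, 11:15–12:30, 12:45–14:15, 15:15–16:45.
Uma ∩ Oksana ∩ Ravi: 08:15–08:30, 13:00–14:15, 15:30–15:45.
Uma ∩ Oksana ∩ Ravi ∩ Maya: 08:15–08:30, 13:00–14:15, 15:30–15:45.
Restricted to 10:30–15:45: 13:00–14:15, 15:30–15:45.
Windows ≥ 60 min: 13:00–14:15.
Earliest such window starts at 13:00.

13:00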